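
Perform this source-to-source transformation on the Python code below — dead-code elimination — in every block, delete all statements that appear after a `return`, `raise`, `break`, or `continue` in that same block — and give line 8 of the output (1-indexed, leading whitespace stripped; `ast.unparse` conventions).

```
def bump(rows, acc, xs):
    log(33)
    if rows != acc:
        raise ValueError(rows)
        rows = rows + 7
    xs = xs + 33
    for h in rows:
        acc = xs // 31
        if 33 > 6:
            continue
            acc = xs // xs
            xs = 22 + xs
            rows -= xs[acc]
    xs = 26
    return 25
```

if 33 > 6:

Transformed code:
def bump(rows, acc, xs):
    log(33)
    if rows != acc:
        raise ValueError(rows)
    xs = xs + 33
    for h in rows:
        acc = xs // 31
        if 33 > 6:
            continue
    xs = 26
    return 25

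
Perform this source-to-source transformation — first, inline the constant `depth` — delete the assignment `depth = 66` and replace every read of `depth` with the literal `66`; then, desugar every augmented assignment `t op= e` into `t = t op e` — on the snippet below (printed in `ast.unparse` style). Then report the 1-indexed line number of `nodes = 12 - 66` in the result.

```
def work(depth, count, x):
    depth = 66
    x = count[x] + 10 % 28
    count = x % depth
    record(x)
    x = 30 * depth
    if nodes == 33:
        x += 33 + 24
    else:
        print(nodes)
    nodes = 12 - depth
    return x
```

Transformed code:
def work(depth, count, x):
    x = count[x] + 10 % 28
    count = x % 66
    record(x)
    x = 30 * 66
    if nodes == 33:
        x = x + (33 + 24)
    else:
        print(nodes)
    nodes = 12 - 66
    return x

10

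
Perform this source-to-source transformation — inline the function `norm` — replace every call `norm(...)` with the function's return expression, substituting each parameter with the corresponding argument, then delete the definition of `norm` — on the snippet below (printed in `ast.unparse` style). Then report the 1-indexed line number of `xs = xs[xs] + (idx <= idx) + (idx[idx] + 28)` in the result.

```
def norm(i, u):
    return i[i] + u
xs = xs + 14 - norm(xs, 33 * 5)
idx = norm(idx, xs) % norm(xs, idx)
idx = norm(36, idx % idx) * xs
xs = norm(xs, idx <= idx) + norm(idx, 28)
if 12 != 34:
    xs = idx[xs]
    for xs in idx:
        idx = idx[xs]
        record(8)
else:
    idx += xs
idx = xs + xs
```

Transformed code:
xs = xs + 14 - (xs[xs] + 33 * 5)
idx = (idx[idx] + xs) % (xs[xs] + idx)
idx = (36[36] + idx % idx) * xs
xs = xs[xs] + (idx <= idx) + (idx[idx] + 28)
if 12 != 34:
    xs = idx[xs]
    for xs in idx:
        idx = idx[xs]
        record(8)
else:
    idx += xs
idx = xs + xs

4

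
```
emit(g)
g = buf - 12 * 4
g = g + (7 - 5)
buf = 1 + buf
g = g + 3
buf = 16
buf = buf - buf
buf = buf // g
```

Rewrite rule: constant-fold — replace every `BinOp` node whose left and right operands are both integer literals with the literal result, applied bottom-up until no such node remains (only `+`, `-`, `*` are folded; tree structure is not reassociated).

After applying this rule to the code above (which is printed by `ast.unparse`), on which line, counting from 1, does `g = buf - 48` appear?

Transformed code:
emit(g)
g = buf - 48
g = g + 2
buf = 1 + buf
g = g + 3
buf = 16
buf = buf - buf
buf = buf // g

2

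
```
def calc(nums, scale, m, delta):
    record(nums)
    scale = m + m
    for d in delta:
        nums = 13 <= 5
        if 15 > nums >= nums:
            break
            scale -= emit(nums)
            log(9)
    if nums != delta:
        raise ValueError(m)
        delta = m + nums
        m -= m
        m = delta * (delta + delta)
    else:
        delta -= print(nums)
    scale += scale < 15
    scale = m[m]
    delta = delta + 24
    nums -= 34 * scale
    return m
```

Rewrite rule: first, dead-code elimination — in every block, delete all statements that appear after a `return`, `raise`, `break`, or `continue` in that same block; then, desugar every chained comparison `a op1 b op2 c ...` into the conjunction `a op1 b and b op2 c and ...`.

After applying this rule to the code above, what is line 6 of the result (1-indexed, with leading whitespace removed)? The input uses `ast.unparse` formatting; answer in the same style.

if 15 > nums and nums >= nums:

Transformed code:
def calc(nums, scale, m, delta):
    record(nums)
    scale = m + m
    for d in delta:
        nums = 13 <= 5
        if 15 > nums and nums >= nums:
            break
    if nums != delta:
        raise ValueError(m)
    else:
        delta -= print(nums)
    scale += scale < 15
    scale = m[m]
    delta = delta + 24
    nums -= 34 * scale
    return m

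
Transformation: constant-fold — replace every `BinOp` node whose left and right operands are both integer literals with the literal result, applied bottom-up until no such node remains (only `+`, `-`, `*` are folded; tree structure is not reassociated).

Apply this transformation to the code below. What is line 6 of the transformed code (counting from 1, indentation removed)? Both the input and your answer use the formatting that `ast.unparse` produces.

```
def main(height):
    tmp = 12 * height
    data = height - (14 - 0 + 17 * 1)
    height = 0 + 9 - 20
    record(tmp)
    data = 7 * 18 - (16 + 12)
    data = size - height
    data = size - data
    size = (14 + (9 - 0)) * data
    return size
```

Transformed code:
def main(height):
    tmp = 12 * height
    data = height - 31
    height = -11
    record(tmp)
    data = 98
    data = size - height
    data = size - data
    size = 23 * data
    return size

data = 98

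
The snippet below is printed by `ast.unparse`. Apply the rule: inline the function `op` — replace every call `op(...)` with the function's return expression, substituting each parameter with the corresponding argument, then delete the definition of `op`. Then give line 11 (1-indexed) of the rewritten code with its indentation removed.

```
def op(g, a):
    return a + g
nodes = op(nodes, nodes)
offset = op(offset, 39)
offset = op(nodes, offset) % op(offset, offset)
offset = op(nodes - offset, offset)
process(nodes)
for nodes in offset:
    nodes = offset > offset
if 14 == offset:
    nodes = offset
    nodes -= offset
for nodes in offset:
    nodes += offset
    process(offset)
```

Transformed code:
nodes = nodes + nodes
offset = 39 + offset
offset = (offset + nodes) % (offset + offset)
offset = offset + (nodes - offset)
process(nodes)
for nodes in offset:
    nodes = offset > offset
if 14 == offset:
    nodes = offset
    nodes -= offset
for nodes in offset:
    nodes += offset
    process(offset)

for nodes in offset:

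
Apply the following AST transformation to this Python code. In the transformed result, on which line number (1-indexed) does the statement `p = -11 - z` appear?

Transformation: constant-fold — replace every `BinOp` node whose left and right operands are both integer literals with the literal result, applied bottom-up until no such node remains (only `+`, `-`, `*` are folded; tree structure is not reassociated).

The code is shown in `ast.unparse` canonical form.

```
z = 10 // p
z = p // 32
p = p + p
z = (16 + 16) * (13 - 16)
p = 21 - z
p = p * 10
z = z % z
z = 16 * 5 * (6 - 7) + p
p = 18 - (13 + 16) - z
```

Transformed code:
z = 10 // p
z = p // 32
p = p + p
z = -96
p = 21 - z
p = p * 10
z = z % z
z = -80 + p
p = -11 - z

9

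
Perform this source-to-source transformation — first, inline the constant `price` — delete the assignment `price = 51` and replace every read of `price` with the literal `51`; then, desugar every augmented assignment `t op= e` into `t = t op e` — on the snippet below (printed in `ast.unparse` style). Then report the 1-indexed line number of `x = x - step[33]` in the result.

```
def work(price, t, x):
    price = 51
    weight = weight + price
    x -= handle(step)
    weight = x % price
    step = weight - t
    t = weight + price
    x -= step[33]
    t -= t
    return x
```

Transformed code:
def work(price, t, x):
    weight = weight + 51
    x = x - handle(step)
    weight = x % 51
    step = weight - t
    t = weight + 51
    x = x - step[33]
    t = t - t
    return x

7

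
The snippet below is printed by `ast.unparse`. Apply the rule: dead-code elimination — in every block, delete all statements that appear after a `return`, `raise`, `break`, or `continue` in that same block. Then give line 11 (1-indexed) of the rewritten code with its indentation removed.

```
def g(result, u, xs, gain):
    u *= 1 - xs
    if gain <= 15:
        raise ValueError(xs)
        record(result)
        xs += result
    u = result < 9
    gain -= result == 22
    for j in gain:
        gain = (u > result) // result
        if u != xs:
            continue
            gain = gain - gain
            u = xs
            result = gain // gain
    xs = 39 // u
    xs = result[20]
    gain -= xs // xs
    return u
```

Transformed code:
def g(result, u, xs, gain):
    u *= 1 - xs
    if gain <= 15:
        raise ValueError(xs)
    u = result < 9
    gain -= result == 22
    for j in gain:
        gain = (u > result) // result
        if u != xs:
            continue
    xs = 39 // u
    xs = result[20]
    gain -= xs // xs
    return u

xs = 39 // u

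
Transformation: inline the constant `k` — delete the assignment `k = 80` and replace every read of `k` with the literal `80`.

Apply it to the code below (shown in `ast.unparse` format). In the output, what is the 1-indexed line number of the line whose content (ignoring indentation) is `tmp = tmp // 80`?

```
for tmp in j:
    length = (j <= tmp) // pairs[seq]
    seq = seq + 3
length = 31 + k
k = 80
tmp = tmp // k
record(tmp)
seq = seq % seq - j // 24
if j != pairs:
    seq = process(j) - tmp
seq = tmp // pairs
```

Transformed code:
for tmp in j:
    length = (j <= tmp) // pairs[seq]
    seq = seq + 3
length = 31 + 80
tmp = tmp // 80
record(tmp)
seq = seq % seq - j // 24
if j != pairs:
    seq = process(j) - tmp
seq = tmp // pairs

5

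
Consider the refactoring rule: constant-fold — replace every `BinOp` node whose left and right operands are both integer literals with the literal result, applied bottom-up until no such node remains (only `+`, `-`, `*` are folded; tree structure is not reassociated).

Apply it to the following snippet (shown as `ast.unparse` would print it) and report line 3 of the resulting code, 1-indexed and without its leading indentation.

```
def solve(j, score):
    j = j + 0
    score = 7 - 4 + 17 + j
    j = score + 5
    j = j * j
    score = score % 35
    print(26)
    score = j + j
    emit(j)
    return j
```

score = 20 + j

Transformed code:
def solve(j, score):
    j = j + 0
    score = 20 + j
    j = score + 5
    j = j * j
    score = score % 35
    print(26)
    score = j + j
    emit(j)
    return j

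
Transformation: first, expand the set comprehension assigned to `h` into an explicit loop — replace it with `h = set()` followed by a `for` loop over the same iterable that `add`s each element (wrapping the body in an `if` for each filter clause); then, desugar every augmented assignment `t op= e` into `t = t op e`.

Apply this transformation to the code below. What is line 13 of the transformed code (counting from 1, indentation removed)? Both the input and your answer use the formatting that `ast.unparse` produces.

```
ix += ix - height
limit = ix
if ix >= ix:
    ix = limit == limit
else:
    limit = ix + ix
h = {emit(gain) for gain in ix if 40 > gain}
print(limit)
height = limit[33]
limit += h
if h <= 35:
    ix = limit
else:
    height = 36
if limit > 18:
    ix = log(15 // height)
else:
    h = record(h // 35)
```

limit = limit + h

Transformed code:
ix = ix + (ix - height)
limit = ix
if ix >= ix:
    ix = limit == limit
else:
    limit = ix + ix
h = set()
for gain in ix:
    if 40 > gain:
        h.add(emit(gain))
print(limit)
height = limit[33]
limit = limit + h
if h <= 35:
    ix = limit
else:
    height = 36
if limit > 18:
    ix = log(15 // height)
else:
    h = record(h // 35)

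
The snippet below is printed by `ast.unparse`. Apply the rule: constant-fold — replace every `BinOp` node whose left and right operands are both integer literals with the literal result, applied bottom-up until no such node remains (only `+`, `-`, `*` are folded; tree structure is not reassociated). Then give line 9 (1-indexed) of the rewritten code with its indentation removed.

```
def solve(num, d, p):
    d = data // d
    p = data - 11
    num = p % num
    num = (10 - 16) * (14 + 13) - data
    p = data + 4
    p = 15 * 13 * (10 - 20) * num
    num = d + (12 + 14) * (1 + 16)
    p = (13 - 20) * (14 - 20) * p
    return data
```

p = 42 * p

Transformed code:
def solve(num, d, p):
    d = data // d
    p = data - 11
    num = p % num
    num = -162 - data
    p = data + 4
    p = -1950 * num
    num = d + 442
    p = 42 * p
    return data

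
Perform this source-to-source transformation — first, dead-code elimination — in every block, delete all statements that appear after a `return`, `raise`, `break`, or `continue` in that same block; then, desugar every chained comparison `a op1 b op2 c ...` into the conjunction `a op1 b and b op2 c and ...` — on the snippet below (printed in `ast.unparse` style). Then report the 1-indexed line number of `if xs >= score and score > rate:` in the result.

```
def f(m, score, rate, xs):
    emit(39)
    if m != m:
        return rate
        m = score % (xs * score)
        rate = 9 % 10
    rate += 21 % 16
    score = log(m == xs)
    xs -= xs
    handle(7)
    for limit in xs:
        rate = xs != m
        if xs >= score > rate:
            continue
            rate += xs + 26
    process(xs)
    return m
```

Transformed code:
def f(m, score, rate, xs):
    emit(39)
    if m != m:
        return rate
    rate += 21 % 16
    score = log(m == xs)
    xs -= xs
    handle(7)
    for limit in xs:
        rate = xs != m
        if xs >= score and score > rate:
            continue
    process(xs)
    return m

11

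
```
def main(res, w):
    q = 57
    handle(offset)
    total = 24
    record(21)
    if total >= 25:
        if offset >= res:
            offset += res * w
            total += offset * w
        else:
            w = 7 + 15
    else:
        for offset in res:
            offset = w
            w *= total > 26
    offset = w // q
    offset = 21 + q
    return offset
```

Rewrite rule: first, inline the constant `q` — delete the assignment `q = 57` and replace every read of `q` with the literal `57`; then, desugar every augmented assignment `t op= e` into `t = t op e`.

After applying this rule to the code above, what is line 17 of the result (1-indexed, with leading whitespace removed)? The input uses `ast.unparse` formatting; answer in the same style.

return offset

Transformed code:
def main(res, w):
    handle(offset)
    total = 24
    record(21)
    if total >= 25:
        if offset >= res:
            offset = offset + res * w
            total = total + offset * w
        else:
            w = 7 + 15
    else:
        for offset in res:
            offset = w
            w = w * (total > 26)
    offset = w // 57
    offset = 21 + 57
    return offset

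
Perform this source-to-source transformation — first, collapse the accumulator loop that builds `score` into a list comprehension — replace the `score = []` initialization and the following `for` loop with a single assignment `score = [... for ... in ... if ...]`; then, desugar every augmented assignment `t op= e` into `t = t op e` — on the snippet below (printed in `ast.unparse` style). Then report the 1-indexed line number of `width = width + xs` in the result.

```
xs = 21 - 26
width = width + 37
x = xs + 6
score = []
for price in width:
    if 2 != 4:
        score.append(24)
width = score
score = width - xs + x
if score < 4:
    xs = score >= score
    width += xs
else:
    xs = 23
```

Transformed code:
xs = 21 - 26
width = width + 37
x = xs + 6
score = [24 for price in width if 2 != 4]
width = score
score = width - xs + x
if score < 4:
    xs = score >= score
    width = width + xs
else:
    xs = 23

9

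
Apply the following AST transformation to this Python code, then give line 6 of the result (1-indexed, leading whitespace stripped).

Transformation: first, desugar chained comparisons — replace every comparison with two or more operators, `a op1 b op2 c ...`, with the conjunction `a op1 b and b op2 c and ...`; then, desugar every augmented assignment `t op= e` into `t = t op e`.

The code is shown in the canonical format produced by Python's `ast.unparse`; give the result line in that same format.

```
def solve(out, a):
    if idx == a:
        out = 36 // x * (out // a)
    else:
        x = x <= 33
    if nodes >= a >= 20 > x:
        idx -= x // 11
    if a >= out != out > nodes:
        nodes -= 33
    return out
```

if nodes >= a and a >= 20 and (20 > x):

Transformed code:
def solve(out, a):
    if idx == a:
        out = 36 // x * (out // a)
    else:
        x = x <= 33
    if nodes >= a and a >= 20 and (20 > x):
        idx = idx - x // 11
    if a >= out and out != out and (out > nodes):
        nodes = nodes - 33
    return out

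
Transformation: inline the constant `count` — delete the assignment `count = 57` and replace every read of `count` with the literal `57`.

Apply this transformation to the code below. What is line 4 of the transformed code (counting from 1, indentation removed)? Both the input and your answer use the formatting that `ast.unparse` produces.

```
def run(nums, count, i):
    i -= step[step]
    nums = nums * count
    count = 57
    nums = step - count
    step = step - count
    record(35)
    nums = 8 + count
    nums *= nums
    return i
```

Transformed code:
def run(nums, count, i):
    i -= step[step]
    nums = nums * 57
    nums = step - 57
    step = step - 57
    record(35)
    nums = 8 + 57
    nums *= nums
    return i

nums = step - 57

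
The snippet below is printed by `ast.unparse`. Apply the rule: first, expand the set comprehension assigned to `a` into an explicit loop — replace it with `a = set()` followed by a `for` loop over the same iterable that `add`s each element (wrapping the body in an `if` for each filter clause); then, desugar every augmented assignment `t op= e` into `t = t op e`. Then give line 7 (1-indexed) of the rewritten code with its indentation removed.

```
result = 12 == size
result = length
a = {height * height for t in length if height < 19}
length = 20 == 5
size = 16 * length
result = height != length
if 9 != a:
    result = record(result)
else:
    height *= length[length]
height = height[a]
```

Transformed code:
result = 12 == size
result = length
a = set()
for t in length:
    if height < 19:
        a.add(height * height)
length = 20 == 5
size = 16 * length
result = height != length
if 9 != a:
    result = record(result)
else:
    height = height * length[length]
height = height[a]

length = 20 == 5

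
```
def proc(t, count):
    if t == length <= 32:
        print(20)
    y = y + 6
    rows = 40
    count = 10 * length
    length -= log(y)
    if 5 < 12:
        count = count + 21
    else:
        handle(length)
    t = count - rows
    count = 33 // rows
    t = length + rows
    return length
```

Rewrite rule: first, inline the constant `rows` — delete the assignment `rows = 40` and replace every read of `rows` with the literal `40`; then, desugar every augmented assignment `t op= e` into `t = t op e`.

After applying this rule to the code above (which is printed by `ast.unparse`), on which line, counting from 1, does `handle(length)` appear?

Transformed code:
def proc(t, count):
    if t == length <= 32:
        print(20)
    y = y + 6
    count = 10 * length
    length = length - log(y)
    if 5 < 12:
        count = count + 21
    else:
        handle(length)
    t = count - 40
    count = 33 // 40
    t = length + 40
    return length

10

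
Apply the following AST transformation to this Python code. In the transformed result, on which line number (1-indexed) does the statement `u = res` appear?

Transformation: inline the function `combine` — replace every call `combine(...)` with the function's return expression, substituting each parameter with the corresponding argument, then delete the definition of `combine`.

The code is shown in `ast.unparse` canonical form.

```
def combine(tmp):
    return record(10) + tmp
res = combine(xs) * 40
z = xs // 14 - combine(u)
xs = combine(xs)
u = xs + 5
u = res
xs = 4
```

5

Transformed code:
res = (record(10) + xs) * 40
z = xs // 14 - (record(10) + u)
xs = record(10) + xs
u = xs + 5
u = res
xs = 4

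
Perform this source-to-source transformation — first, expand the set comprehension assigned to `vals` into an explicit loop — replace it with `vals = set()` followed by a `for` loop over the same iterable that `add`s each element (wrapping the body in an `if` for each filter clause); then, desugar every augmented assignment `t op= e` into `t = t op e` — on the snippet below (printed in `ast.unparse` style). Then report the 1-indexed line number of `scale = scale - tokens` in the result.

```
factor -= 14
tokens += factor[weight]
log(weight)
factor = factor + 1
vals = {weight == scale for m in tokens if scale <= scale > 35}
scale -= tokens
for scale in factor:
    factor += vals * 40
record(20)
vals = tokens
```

Transformed code:
factor = factor - 14
tokens = tokens + factor[weight]
log(weight)
factor = factor + 1
vals = set()
for m in tokens:
    if scale <= scale > 35:
        vals.add(weight == scale)
scale = scale - tokens
for scale in factor:
    factor = factor + vals * 40
record(20)
vals = tokens

9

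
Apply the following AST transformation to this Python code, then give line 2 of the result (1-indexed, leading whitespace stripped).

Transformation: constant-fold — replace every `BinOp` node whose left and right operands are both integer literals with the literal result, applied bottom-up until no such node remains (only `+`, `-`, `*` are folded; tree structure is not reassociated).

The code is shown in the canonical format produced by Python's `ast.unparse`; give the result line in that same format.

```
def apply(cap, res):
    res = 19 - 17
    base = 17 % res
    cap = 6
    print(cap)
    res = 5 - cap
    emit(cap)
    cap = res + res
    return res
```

Transformed code:
def apply(cap, res):
    res = 2
    base = 17 % res
    cap = 6
    print(cap)
    res = 5 - cap
    emit(cap)
    cap = res + res
    return res

res = 2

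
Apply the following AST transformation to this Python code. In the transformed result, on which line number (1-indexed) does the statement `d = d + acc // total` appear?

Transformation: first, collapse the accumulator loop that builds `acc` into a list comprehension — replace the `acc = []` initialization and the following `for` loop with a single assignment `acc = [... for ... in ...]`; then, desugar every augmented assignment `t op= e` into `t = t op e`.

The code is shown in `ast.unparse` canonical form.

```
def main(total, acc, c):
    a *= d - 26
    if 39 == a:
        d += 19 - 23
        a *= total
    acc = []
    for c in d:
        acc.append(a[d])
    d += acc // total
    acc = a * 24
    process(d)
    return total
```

Transformed code:
def main(total, acc, c):
    a = a * (d - 26)
    if 39 == a:
        d = d + (19 - 23)
        a = a * total
    acc = [a[d] for c in d]
    d = d + acc // total
    acc = a * 24
    process(d)
    return total

7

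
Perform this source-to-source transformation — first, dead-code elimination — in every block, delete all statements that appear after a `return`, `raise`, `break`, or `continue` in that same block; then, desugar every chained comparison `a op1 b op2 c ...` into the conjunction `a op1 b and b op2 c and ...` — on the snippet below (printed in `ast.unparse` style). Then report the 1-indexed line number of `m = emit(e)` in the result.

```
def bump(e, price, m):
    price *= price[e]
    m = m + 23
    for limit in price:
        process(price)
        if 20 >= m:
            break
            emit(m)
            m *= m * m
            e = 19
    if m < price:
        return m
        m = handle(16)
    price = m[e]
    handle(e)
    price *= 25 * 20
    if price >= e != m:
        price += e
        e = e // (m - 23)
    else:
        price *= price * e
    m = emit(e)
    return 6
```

18

Transformed code:
def bump(e, price, m):
    price *= price[e]
    m = m + 23
    for limit in price:
        process(price)
        if 20 >= m:
            break
    if m < price:
        return m
    price = m[e]
    handle(e)
    price *= 25 * 20
    if price >= e and e != m:
        price += e
        e = e // (m - 23)
    else:
        price *= price * e
    m = emit(e)
    return 6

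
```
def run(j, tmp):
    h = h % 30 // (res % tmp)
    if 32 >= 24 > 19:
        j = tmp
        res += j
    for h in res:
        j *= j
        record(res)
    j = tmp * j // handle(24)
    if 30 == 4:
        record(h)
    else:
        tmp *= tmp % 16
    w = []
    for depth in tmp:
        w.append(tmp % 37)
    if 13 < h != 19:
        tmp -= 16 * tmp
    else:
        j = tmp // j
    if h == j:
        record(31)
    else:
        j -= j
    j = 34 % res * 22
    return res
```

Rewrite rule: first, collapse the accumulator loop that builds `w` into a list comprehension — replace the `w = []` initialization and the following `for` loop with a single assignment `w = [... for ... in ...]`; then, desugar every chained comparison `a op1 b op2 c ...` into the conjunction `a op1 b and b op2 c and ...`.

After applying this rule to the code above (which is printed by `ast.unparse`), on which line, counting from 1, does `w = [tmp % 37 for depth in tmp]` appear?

14

Transformed code:
def run(j, tmp):
    h = h % 30 // (res % tmp)
    if 32 >= 24 and 24 > 19:
        j = tmp
        res += j
    for h in res:
        j *= j
        record(res)
    j = tmp * j // handle(24)
    if 30 == 4:
        record(h)
    else:
        tmp *= tmp % 16
    w = [tmp % 37 for depth in tmp]
    if 13 < h and h != 19:
        tmp -= 16 * tmp
    else:
        j = tmp // j
    if h == j:
        record(31)
    else:
        j -= j
    j = 34 % res * 22
    return res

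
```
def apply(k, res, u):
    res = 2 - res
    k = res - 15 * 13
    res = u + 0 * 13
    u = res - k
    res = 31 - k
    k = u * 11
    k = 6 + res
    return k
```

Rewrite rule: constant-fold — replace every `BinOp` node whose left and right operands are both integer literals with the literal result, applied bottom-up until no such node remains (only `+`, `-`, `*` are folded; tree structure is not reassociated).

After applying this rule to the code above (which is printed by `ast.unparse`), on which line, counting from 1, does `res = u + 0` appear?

Transformed code:
def apply(k, res, u):
    res = 2 - res
    k = res - 195
    res = u + 0
    u = res - k
    res = 31 - k
    k = u * 11
    k = 6 + res
    return k

4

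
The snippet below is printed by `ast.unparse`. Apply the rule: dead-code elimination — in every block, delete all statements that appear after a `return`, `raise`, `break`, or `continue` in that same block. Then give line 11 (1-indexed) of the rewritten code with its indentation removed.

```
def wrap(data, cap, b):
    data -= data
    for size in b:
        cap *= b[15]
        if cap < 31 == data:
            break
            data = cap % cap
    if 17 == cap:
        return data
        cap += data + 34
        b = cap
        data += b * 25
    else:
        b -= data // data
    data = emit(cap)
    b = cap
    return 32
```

data = emit(cap)

Transformed code:
def wrap(data, cap, b):
    data -= data
    for size in b:
        cap *= b[15]
        if cap < 31 == data:
            break
    if 17 == cap:
        return data
    else:
        b -= data // data
    data = emit(cap)
    b = cap
    return 32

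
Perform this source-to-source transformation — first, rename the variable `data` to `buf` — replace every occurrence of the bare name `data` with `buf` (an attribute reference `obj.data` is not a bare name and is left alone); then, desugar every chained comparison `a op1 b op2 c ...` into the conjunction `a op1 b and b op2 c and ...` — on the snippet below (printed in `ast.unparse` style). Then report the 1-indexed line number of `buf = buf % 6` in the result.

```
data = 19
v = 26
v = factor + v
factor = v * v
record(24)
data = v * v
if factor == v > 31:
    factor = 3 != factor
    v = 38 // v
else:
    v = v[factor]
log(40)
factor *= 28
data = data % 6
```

14

Transformed code:
buf = 19
v = 26
v = factor + v
factor = v * v
record(24)
buf = v * v
if factor == v and v > 31:
    factor = 3 != factor
    v = 38 // v
else:
    v = v[factor]
log(40)
factor *= 28
buf = buf % 6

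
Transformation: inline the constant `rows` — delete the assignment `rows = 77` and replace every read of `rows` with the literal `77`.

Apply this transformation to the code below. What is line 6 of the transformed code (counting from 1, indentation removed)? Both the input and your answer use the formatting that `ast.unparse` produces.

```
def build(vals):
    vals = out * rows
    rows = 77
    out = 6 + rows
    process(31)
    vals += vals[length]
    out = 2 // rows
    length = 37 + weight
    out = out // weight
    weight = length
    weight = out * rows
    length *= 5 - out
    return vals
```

Transformed code:
def build(vals):
    vals = out * 77
    out = 6 + 77
    process(31)
    vals += vals[length]
    out = 2 // 77
    length = 37 + weight
    out = out // weight
    weight = length
    weight = out * 77
    length *= 5 - out
    return vals

out = 2 // 77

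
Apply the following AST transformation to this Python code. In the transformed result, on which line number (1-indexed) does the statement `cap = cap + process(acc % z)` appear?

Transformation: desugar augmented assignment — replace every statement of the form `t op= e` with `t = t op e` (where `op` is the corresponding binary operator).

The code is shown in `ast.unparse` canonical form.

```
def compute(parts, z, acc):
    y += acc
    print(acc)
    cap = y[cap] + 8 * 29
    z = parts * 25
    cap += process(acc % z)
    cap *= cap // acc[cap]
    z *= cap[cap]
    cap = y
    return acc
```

6

Transformed code:
def compute(parts, z, acc):
    y = y + acc
    print(acc)
    cap = y[cap] + 8 * 29
    z = parts * 25
    cap = cap + process(acc % z)
    cap = cap * (cap // acc[cap])
    z = z * cap[cap]
    cap = y
    return acc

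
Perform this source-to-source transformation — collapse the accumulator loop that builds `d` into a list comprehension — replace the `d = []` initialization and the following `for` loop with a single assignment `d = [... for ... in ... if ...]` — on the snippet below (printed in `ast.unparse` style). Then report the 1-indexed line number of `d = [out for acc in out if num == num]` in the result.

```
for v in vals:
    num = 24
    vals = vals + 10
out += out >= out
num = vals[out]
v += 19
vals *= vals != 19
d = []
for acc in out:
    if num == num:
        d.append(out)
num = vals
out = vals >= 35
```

Transformed code:
for v in vals:
    num = 24
    vals = vals + 10
out += out >= out
num = vals[out]
v += 19
vals *= vals != 19
d = [out for acc in out if num == num]
num = vals
out = vals >= 35

8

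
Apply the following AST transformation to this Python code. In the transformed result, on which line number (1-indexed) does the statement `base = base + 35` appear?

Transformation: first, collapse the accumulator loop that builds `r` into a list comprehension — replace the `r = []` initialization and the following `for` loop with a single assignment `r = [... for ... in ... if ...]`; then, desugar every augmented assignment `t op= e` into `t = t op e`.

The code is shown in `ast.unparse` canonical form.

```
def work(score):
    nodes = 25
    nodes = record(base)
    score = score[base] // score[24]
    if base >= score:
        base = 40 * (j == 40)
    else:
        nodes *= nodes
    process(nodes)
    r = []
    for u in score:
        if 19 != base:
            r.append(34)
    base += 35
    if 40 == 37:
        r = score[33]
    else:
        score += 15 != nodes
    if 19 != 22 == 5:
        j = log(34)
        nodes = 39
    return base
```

Transformed code:
def work(score):
    nodes = 25
    nodes = record(base)
    score = score[base] // score[24]
    if base >= score:
        base = 40 * (j == 40)
    else:
        nodes = nodes * nodes
    process(nodes)
    r = [34 for u in score if 19 != base]
    base = base + 35
    if 40 == 37:
        r = score[33]
    else:
        score = score + (15 != nodes)
    if 19 != 22 == 5:
        j = log(34)
        nodes = 39
    return base

11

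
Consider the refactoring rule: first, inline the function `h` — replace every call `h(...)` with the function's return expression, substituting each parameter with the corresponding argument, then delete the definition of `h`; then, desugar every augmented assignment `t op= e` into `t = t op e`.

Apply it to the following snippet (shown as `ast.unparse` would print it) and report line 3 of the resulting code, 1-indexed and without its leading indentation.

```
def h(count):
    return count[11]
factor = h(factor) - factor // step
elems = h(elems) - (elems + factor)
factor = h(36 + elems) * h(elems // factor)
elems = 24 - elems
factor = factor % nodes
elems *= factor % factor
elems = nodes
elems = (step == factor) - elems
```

Transformed code:
factor = factor[11] - factor // step
elems = elems[11] - (elems + factor)
factor = (36 + elems)[11] * (elems // factor)[11]
elems = 24 - elems
factor = factor % nodes
elems = elems * (factor % factor)
elems = nodes
elems = (step == factor) - elems

factor = (36 + elems)[11] * (elems // factor)[11]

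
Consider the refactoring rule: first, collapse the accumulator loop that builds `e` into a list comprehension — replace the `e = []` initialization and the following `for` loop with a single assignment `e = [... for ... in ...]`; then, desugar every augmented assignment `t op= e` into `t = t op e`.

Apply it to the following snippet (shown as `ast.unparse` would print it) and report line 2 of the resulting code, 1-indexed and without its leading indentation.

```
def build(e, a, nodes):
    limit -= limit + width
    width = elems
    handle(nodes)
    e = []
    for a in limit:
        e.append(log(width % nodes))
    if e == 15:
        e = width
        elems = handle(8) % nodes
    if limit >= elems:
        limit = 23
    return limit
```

Transformed code:
def build(e, a, nodes):
    limit = limit - (limit + width)
    width = elems
    handle(nodes)
    e = [log(width % nodes) for a in limit]
    if e == 15:
        e = width
        elems = handle(8) % nodes
    if limit >= elems:
        limit = 23
    return limit

limit = limit - (limit + width)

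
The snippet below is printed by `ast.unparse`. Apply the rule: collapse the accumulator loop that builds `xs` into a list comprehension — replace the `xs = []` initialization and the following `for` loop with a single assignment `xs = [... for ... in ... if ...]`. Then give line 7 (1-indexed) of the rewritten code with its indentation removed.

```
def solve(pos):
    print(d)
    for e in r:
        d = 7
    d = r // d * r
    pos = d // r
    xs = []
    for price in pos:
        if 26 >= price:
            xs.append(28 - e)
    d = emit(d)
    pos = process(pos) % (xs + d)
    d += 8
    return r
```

Transformed code:
def solve(pos):
    print(d)
    for e in r:
        d = 7
    d = r // d * r
    pos = d // r
    xs = [28 - e for price in pos if 26 >= price]
    d = emit(d)
    pos = process(pos) % (xs + d)
    d += 8
    return r

xs = [28 - e for price in pos if 26 >= price]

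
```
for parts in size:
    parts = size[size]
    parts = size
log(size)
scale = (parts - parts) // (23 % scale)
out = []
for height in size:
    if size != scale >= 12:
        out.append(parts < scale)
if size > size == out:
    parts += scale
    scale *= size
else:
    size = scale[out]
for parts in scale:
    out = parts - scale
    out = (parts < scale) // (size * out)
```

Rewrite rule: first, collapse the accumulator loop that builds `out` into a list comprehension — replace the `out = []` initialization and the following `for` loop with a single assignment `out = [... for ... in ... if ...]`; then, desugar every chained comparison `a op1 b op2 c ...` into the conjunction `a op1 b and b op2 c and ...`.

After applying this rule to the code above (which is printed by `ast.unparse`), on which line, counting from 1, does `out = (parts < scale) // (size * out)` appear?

Transformed code:
for parts in size:
    parts = size[size]
    parts = size
log(size)
scale = (parts - parts) // (23 % scale)
out = [parts < scale for height in size if size != scale and scale >= 12]
if size > size and size == out:
    parts += scale
    scale *= size
else:
    size = scale[out]
for parts in scale:
    out = parts - scale
    out = (parts < scale) // (size * out)

14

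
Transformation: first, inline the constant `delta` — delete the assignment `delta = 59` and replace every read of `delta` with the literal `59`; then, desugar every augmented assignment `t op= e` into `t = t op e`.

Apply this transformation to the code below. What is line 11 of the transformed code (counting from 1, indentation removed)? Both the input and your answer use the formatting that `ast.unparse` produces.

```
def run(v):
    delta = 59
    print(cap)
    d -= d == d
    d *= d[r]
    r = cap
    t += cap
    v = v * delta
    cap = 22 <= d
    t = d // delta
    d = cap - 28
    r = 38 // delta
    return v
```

Transformed code:
def run(v):
    print(cap)
    d = d - (d == d)
    d = d * d[r]
    r = cap
    t = t + cap
    v = v * 59
    cap = 22 <= d
    t = d // 59
    d = cap - 28
    r = 38 // 59
    return v

r = 38 // 59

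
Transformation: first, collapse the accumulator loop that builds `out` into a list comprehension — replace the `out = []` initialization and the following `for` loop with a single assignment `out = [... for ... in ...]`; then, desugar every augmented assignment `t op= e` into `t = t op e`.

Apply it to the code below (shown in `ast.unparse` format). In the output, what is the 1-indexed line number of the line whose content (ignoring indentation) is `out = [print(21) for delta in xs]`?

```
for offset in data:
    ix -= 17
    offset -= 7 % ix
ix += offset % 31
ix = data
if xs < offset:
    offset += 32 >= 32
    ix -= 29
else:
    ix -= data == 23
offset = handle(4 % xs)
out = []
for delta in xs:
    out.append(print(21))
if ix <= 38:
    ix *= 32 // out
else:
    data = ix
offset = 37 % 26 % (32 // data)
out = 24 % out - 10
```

Transformed code:
for offset in data:
    ix = ix - 17
    offset = offset - 7 % ix
ix = ix + offset % 31
ix = data
if xs < offset:
    offset = offset + (32 >= 32)
    ix = ix - 29
else:
    ix = ix - (data == 23)
offset = handle(4 % xs)
out = [print(21) for delta in xs]
if ix <= 38:
    ix = ix * (32 // out)
else:
    data = ix
offset = 37 % 26 % (32 // data)
out = 24 % out - 10

12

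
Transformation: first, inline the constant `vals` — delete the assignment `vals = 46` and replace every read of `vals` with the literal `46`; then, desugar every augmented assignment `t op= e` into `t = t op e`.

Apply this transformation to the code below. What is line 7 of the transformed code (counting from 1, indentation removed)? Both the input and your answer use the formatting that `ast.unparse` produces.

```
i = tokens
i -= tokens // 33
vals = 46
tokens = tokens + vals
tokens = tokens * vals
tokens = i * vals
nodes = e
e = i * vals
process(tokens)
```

Transformed code:
i = tokens
i = i - tokens // 33
tokens = tokens + 46
tokens = tokens * 46
tokens = i * 46
nodes = e
e = i * 46
process(tokens)

e = i * 46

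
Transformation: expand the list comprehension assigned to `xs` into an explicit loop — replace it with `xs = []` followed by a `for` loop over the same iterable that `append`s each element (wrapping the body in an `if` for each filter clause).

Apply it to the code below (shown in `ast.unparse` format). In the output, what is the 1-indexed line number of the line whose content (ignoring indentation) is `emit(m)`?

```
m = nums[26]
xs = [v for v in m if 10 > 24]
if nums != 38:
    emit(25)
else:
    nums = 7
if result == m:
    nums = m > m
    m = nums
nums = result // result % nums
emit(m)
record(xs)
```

Transformed code:
m = nums[26]
xs = []
for v in m:
    if 10 > 24:
        xs.append(v)
if nums != 38:
    emit(25)
else:
    nums = 7
if result == m:
    nums = m > m
    m = nums
nums = result // result % nums
emit(m)
record(xs)

14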